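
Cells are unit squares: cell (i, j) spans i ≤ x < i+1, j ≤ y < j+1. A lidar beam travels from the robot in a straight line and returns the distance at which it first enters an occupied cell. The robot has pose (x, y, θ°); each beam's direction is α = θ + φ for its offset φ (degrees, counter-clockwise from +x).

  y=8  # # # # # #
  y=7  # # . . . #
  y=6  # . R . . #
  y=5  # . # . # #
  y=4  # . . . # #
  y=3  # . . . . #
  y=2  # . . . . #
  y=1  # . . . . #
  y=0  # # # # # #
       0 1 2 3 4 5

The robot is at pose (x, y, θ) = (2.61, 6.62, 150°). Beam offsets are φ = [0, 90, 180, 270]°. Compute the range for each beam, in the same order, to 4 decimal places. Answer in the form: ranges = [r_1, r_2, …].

ranges = [0.7600, 0.7159, 1.6050, 1.5935]

beam 1: φ=0°, α=150°
  cosα=-0.8660 sinα=0.5000 | (2,6) | tMaxX 0.7044 tMaxY 0.7600 | tΔX 1.1547 tΔY 2.0000
    t=0.7044 [x] (1,6)
    t=0.7600 [y] (1,7) — stop
  → r_1 = 0.7600
beam 2: φ=90°, α=240°
  cosα=-0.5000 sinα=-0.8660 | (2,6) | tMaxX 1.2200 tMaxY 0.7159 | tΔX 2.0000 tΔY 1.1547
    t=0.7159 [y] (2,5) — stop
  → r_2 = 0.7159
beam 3: φ=180°, α=330°
  cosα=0.8660 sinα=-0.5000 | (2,6) | tMaxX 0.4503 tMaxY 1.2400 | tΔX 1.1547 tΔY 2.0000
    t=0.4503 [x] (3,6)
    t=1.2400 [y] (3,5)
    t=1.6050 [x] (4,5) — stop
  → r_3 = 1.6050
beam 4: φ=270°, α=60°
  cosα=0.5000 sinα=0.8660 | (2,6) | tMaxX 0.7800 tMaxY 0.4388 | tΔX 2.0000 tΔY 1.1547
    t=0.4388 [y] (2,7)
    t=0.7800 [x] (3,7)
    t=1.5935 [y] (3,8) — stop
  → r_4 = 1.5935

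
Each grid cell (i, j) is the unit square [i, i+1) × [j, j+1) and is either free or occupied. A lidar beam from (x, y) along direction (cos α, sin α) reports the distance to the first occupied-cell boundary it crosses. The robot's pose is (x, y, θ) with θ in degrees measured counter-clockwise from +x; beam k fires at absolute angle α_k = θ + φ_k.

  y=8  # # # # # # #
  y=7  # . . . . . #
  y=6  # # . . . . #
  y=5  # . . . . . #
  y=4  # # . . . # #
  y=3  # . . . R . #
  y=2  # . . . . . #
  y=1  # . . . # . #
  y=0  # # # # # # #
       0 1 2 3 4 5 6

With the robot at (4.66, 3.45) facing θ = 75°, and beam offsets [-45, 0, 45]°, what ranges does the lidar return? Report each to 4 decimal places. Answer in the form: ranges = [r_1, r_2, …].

ranges = [1.1000, 1.3137, 5.2539]

beam 1: φ=-45°, α=30°
  dir = (cos 30°, sin 30°) = (0.8660, 0.5000); from cell (4,3)
  next x-line at t=0.3926, next y-line at t=1.1000; Δt_x=1.1547, Δt_y=2.0000
    x: enter (5,3) at t=0.3926
    y: enter (5,4) at t=1.1000 ← occupied
  → r_1 = 1.1000
beam 2: φ=0°, α=75°
  dir = (cos 75°, sin 75°) = (0.2588, 0.9659); from cell (4,3)
  next x-line at t=1.3137, next y-line at t=0.5694; Δt_x=3.8637, Δt_y=1.0353
    y: enter (4,4) at t=0.5694
    x: enter (5,4) at t=1.3137 ← occupied
  → r_2 = 1.3137
beam 3: φ=45°, α=120°
  dir = (cos 120°, sin 120°) = (-0.5000, 0.8660); from cell (4,3)
  next x-line at t=1.3200, next y-line at t=0.6351; Δt_x=2.0000, Δt_y=1.1547
    y: enter (4,4) at t=0.6351
    x: enter (3,4) at t=1.3200
    y: enter (3,5) at t=1.7898
    y: enter (3,6) at t=2.9445
    x: enter (2,6) at t=3.3200
    y: enter (2,7) at t=4.0992
    y: enter (2,8) at t=5.2539 ← occupied
  → r_3 = 5.2539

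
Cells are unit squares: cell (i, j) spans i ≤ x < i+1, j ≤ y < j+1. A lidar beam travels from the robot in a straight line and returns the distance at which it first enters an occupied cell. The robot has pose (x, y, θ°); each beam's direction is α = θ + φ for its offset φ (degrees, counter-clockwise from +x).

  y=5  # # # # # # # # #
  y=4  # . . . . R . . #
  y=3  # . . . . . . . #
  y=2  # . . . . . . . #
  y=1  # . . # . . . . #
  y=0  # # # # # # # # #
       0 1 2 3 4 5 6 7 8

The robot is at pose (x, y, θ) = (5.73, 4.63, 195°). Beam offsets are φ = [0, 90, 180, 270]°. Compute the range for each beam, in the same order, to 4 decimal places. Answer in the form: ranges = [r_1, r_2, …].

beam 1: φ=0°, α=195°
  direction (-0.9659, -0.2588); cell (5,4); t to first gridline: x 0.7558, y 2.4341 (then +1.0353 / +3.8637)
    (4,4) via x @ 0.7558
    (3,4) via x @ 1.7910
    (3,3) via y @ 2.4341
    (2,3) via x @ 2.8263
    (1,3) via x @ 3.8616
    (0,3) via x @ 4.8969  # hit
  → r_1 = 4.8969
beam 2: φ=90°, α=285°
  direction (0.2588, -0.9659); cell (5,4); t to first gridline: x 1.0432, y 0.6522 (then +3.8637 / +1.0353)
    (5,3) via y @ 0.6522
    (6,3) via x @ 1.0432
    (6,2) via y @ 1.6875
    (6,1) via y @ 2.7228
    (6,0) via y @ 3.7581  # hit
  → r_2 = 3.7581
beam 3: φ=180°, α=15°
  direction (0.9659, 0.2588); cell (5,4); t to first gridline: x 0.2795, y 1.4296 (then +1.0353 / +3.8637)
    (6,4) via x @ 0.2795
    (7,4) via x @ 1.3148
    (7,5) via y @ 1.4296  # hit
  → r_3 = 1.4296
beam 4: φ=270°, α=105°
  direction (-0.2588, 0.9659); cell (5,4); t to first gridline: x 2.8205, y 0.3831 (then +3.8637 / +1.0353)
    (5,5) via y @ 0.3831  # hit
  → r_4 = 0.3831

ranges = [4.8969, 3.7581, 1.4296, 0.3831]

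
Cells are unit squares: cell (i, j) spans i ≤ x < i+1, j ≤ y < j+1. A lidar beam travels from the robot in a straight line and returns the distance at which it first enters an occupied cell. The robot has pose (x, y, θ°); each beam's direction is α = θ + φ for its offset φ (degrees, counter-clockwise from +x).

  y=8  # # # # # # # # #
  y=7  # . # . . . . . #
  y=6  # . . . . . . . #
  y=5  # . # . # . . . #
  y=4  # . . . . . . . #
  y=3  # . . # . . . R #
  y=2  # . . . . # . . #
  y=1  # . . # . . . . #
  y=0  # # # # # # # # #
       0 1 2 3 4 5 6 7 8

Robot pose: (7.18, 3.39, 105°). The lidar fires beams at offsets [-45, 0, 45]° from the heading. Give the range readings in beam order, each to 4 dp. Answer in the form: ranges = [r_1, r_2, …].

beam 1: φ=-45°, α=60°
  cosα=0.5000 sinα=0.8660 | (7,3) | tMaxX 1.6400 tMaxY 0.7044 | tΔX 2.0000 tΔY 1.1547
    t=0.7044 [y] (7,4)
    t=1.6400 [x] (8,4) — stop
  → r_1 = 1.6400
beam 2: φ=0°, α=105°
  cosα=-0.2588 sinα=0.9659 | (7,3) | tMaxX 0.6955 tMaxY 0.6315 | tΔX 3.8637 tΔY 1.0353
    t=0.6315 [y] (7,4)
    t=0.6955 [x] (6,4)
    t=1.6668 [y] (6,5)
    t=2.7021 [y] (6,6)
    t=3.7373 [y] (6,7)
    t=4.5592 [x] (5,7)
    t=4.7726 [y] (5,8) — stop
  → r_2 = 4.7726
beam 3: φ=45°, α=150°
  cosα=-0.8660 sinα=0.5000 | (7,3) | tMaxX 0.2078 tMaxY 1.2200 | tΔX 1.1547 tΔY 2.0000
    t=0.2078 [x] (6,3)
    t=1.2200 [y] (6,4)
    t=1.3625 [x] (5,4)
    t=2.5172 [x] (4,4)
    t=3.2200 [y] (4,5) — stop
  → r_3 = 3.2200

ranges = [1.6400, 4.7726, 3.2200]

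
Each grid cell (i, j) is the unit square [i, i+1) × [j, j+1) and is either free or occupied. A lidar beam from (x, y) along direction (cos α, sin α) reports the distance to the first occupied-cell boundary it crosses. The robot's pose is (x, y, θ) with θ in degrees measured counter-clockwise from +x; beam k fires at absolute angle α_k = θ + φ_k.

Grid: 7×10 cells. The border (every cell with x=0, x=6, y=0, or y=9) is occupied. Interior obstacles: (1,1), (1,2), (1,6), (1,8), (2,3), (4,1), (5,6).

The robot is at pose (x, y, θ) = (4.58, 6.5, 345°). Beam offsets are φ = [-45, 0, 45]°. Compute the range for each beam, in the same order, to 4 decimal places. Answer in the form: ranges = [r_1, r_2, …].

beam 1: φ=-45°, α=300°
  dir = (cos 300°, sin 300°) = (0.5000, -0.8660); from cell (4,6)
  next x-line at t=0.8400, next y-line at t=0.5774; Δt_x=2.0000, Δt_y=1.1547
    y: enter (4,5) at t=0.5774
    x: enter (5,5) at t=0.8400
    y: enter (5,4) at t=1.7321
    x: enter (6,4) at t=2.8400 ← occupied
  → r_1 = 2.8400
beam 2: φ=0°, α=345°
  dir = (cos 345°, sin 345°) = (0.9659, -0.2588); from cell (4,6)
  next x-line at t=0.4348, next y-line at t=1.9319; Δt_x=1.0353, Δt_y=3.8637
    x: enter (5,6) at t=0.4348 ← occupied
  → r_2 = 0.4348
beam 3: φ=45°, α=30°
  dir = (cos 30°, sin 30°) = (0.8660, 0.5000); from cell (4,6)
  next x-line at t=0.4850, next y-line at t=1.0000; Δt_x=1.1547, Δt_y=2.0000
    x: enter (5,6) at t=0.4850 ← occupied
  → r_3 = 0.4850

ranges = [2.8400, 0.4348, 0.4850]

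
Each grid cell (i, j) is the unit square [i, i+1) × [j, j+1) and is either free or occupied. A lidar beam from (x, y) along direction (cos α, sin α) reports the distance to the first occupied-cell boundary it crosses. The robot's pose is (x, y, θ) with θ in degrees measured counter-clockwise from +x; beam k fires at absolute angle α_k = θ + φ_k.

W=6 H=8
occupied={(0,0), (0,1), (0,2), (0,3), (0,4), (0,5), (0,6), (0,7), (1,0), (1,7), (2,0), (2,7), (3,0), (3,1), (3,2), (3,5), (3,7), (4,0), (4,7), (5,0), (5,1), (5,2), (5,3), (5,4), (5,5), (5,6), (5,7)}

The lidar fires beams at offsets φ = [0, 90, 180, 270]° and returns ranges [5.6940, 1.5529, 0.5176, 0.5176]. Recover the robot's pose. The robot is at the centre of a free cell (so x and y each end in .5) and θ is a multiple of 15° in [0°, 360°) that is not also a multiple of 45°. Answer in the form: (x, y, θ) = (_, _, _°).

Enumerate (i+0.5, j+0.5, θ) over the 21 free cells and 16 admissible headings. For each, cast all 4 beams and compare to the given ranges.
  (2.5, 3.5, 105°): beam 1 = 3.6235 ≠ 5.6940 ✗
  (4.5, 2.5, 255°): beam 1 = 1.5529 ≠ 5.6940 ✗
  (4.5, 4.5, 255°): beam 1 = 1.9319 ≠ 5.6940 ✗
  (4.5, 5.5, 300°): beam 1 = 1.0000 ≠ 5.6940 ✗
  …
  (2.5, 1.5, 105°): r_1=5.6940, r_2=1.5529, r_3=0.5176, r_4=0.5176 — all match ✓
Unique over the lattice → pose = (2.5, 1.5, 105°).

(x, y, θ) = (2.5, 1.5, 105°)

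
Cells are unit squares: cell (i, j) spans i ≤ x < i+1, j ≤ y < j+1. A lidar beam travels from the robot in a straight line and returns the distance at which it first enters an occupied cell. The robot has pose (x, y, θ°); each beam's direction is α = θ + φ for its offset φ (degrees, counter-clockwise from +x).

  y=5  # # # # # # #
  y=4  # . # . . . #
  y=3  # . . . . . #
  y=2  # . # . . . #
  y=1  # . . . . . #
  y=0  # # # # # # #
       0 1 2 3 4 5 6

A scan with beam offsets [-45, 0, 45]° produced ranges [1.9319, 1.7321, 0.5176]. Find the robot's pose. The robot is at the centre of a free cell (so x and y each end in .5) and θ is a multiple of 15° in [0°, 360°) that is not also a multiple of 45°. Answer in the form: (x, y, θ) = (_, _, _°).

Enumerate (i+0.5, j+0.5, θ) over the 18 free cells and 16 admissible headings. For each, cast all 3 beams and compare to the given ranges.
  (3.5, 4.5, 285°): beam 1 = 1.7321 ≠ 1.9319 ✗
  (3.5, 4.5, 300°): beam 2 = 4.0415 ≠ 1.7321 ✗
  (4.5, 3.5, 120°): beam 1 = 1.5529 ≠ 1.9319 ✗
  (3.5, 2.5, 150°): beam 2 = 0.5774 ≠ 1.7321 ✗
  …
  (1.5, 4.5, 300°): r_1=1.9319, r_2=1.7321, r_3=0.5176 — all match ✓
No second candidate reproduces the full scan.

(x, y, θ) = (1.5, 4.5, 300°)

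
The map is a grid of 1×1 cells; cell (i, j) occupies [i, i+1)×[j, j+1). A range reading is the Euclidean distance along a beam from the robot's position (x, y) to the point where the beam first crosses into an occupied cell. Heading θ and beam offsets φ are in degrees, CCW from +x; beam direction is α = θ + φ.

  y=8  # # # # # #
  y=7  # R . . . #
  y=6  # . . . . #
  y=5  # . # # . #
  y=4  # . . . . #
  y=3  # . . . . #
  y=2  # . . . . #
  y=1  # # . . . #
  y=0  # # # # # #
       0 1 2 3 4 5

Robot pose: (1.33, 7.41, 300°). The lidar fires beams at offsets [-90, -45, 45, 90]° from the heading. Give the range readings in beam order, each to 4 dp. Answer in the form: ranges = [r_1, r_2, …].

ranges = [0.3811, 1.2750, 3.7995, 1.1800]

beam 1: φ=-90°, α=210°
  d=(-0.8660,-0.5000)  start (1,7)  tX=0.3811 tY=0.8200  stride 1/|dx|=1.1547 1/|dy|=2.0000
    cross x-line → (0,7), t=0.3811 (wall)
  → r_1 = 0.3811
beam 2: φ=-45°, α=255°
  d=(-0.2588,-0.9659)  start (1,7)  tX=1.2750 tY=0.4245  stride 1/|dx|=3.8637 1/|dy|=1.0353
    cross y-line → (1,6), t=0.4245
    cross x-line → (0,6), t=1.2750 (wall)
  → r_2 = 1.2750
beam 3: φ=45°, α=345°
  d=(0.9659,-0.2588)  start (1,7)  tX=0.6936 tY=1.5841  stride 1/|dx|=1.0353 1/|dy|=3.8637
    cross x-line → (2,7), t=0.6936
    cross y-line → (2,6), t=1.5841
    cross x-line → (3,6), t=1.7289
    cross x-line → (4,6), t=2.7642
    cross x-line → (5,6), t=3.7995 (wall)
  → r_3 = 3.7995
beam 4: φ=90°, α=30°
  d=(0.8660,0.5000)  start (1,7)  tX=0.7736 tY=1.1800  stride 1/|dx|=1.1547 1/|dy|=2.0000
    cross x-line → (2,7), t=0.7736
    cross y-line → (2,8), t=1.1800 (wall)
  → r_4 = 1.1800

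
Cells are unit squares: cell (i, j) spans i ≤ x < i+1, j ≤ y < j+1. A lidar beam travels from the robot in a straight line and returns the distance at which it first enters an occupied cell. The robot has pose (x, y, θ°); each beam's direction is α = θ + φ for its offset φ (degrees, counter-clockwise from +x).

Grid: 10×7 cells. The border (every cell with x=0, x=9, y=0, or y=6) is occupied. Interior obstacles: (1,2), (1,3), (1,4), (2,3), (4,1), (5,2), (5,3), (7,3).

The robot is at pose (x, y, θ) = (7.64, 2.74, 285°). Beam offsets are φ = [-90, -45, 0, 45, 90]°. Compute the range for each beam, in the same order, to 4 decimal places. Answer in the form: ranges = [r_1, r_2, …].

ranges = [1.6979, 2.0092, 1.8014, 1.5704, 1.4080]

beam 1: φ=-90°, α=195°
  direction (-0.9659, -0.2588); cell (7,2); t to first gridline: x 0.6626, y 2.8591 (then +1.0353 / +3.8637)
    (6,2) via x @ 0.6626
    (5,2) via x @ 1.6979  # hit
  → r_1 = 1.6979
beam 2: φ=-45°, α=240°
  direction (-0.5000, -0.8660); cell (7,2); t to first gridline: x 1.2800, y 0.8545 (then +2.0000 / +1.1547)
    (7,1) via y @ 0.8545
    (6,1) via x @ 1.2800
    (6,0) via y @ 2.0092  # hit
  → r_2 = 2.0092
beam 3: φ=0°, α=285°
  direction (0.2588, -0.9659); cell (7,2); t to first gridline: x 1.3909, y 0.7661 (then +3.8637 / +1.0353)
    (7,1) via y @ 0.7661
    (8,1) via x @ 1.3909
    (8,0) via y @ 1.8014  # hit
  → r_3 = 1.8014
beam 4: φ=45°, α=330°
  direction (0.8660, -0.5000); cell (7,2); t to first gridline: x 0.4157, y 1.4800 (then +1.1547 / +2.0000)
    (8,2) via x @ 0.4157
    (8,1) via y @ 1.4800
    (9,1) via x @ 1.5704  # hit
  → r_4 = 1.5704
beam 5: φ=90°, α=15°
  direction (0.9659, 0.2588); cell (7,2); t to first gridline: x 0.3727, y 1.0046 (then +1.0353 / +3.8637)
    (8,2) via x @ 0.3727
    (8,3) via y @ 1.0046
    (9,3) via x @ 1.4080  # hit
  → r_5 = 1.4080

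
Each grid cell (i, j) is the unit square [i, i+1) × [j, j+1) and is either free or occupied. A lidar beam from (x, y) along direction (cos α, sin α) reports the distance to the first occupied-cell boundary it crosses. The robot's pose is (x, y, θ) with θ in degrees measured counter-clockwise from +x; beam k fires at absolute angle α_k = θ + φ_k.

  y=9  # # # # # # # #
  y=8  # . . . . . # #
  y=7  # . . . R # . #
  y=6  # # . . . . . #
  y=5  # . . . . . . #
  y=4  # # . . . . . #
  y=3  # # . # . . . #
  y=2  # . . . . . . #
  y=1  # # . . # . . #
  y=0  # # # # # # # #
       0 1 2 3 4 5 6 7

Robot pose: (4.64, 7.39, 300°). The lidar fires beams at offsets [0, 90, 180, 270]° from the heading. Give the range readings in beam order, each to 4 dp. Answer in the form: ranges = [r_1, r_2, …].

ranges = [4.7200, 0.4157, 1.8591, 4.2031]

beam 1: φ=0°, α=300°
  d=(0.5000,-0.8660)  start (4,7)  tX=0.7200 tY=0.4503  stride 1/|dx|=2.0000 1/|dy|=1.1547
    cross y-line → (4,6), t=0.4503
    cross x-line → (5,6), t=0.7200
    cross y-line → (5,5), t=1.6050
    cross x-line → (6,5), t=2.7200
    cross y-line → (6,4), t=2.7597
    cross y-line → (6,3), t=3.9144
    cross x-line → (7,3), t=4.7200 (wall)
  → r_1 = 4.7200
beam 2: φ=90°, α=30°
  d=(0.8660,0.5000)  start (4,7)  tX=0.4157 tY=1.2200  stride 1/|dx|=1.1547 1/|dy|=2.0000
    cross x-line → (5,7), t=0.4157 (wall)
  → r_2 = 0.4157
beam 3: φ=180°, α=120°
  d=(-0.5000,0.8660)  start (4,7)  tX=1.2800 tY=0.7044  stride 1/|dx|=2.0000 1/|dy|=1.1547
    cross y-line → (4,8), t=0.7044
    cross x-line → (3,8), t=1.2800
    cross y-line → (3,9), t=1.8591 (wall)
  → r_3 = 1.8591
beam 4: φ=270°, α=210°
  d=(-0.8660,-0.5000)  start (4,7)  tX=0.7390 tY=0.7800  stride 1/|dx|=1.1547 1/|dy|=2.0000
    cross x-line → (3,7), t=0.7390
    cross y-line → (3,6), t=0.7800
    cross x-line → (2,6), t=1.8937
    cross y-line → (2,5), t=2.7800
    cross x-line → (1,5), t=3.0484
    cross x-line → (0,5), t=4.2031 (wall)
  → r_4 = 4.2031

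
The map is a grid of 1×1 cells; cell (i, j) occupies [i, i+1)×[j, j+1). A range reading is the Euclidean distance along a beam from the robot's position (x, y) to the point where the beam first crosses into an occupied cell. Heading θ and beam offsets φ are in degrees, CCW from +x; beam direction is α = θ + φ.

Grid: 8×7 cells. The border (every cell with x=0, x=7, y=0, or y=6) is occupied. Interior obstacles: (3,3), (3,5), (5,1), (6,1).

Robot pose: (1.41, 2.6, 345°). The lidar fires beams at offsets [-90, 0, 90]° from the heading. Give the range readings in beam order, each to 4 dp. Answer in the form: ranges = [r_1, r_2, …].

beam 1: φ=-90°, α=255°
  cosα=-0.2588 sinα=-0.9659 | (1,2) | tMaxX 1.5841 tMaxY 0.6212 | tΔX 3.8637 tΔY 1.0353
    t=0.6212 [y] (1,1)
    t=1.5841 [x] (0,1) — stop
  → r_1 = 1.5841
beam 2: φ=0°, α=345°
  cosα=0.9659 sinα=-0.2588 | (1,2) | tMaxX 0.6108 tMaxY 2.3182 | tΔX 1.0353 tΔY 3.8637
    t=0.6108 [x] (2,2)
    t=1.6461 [x] (3,2)
    t=2.3182 [y] (3,1)
    t=2.6814 [x] (4,1)
    t=3.7166 [x] (5,1) — stop
  → r_2 = 3.7166
beam 3: φ=90°, α=75°
  cosα=0.2588 sinα=0.9659 | (1,2) | tMaxX 2.2796 tMaxY 0.4141 | tΔX 3.8637 tΔY 1.0353
    t=0.4141 [y] (1,3)
    t=1.4494 [y] (1,4)
    t=2.2796 [x] (2,4)
    t=2.4847 [y] (2,5)
    t=3.5199 [y] (2,6) — stop
  → r_3 = 3.5199

ranges = [1.5841, 3.7166, 3.5199]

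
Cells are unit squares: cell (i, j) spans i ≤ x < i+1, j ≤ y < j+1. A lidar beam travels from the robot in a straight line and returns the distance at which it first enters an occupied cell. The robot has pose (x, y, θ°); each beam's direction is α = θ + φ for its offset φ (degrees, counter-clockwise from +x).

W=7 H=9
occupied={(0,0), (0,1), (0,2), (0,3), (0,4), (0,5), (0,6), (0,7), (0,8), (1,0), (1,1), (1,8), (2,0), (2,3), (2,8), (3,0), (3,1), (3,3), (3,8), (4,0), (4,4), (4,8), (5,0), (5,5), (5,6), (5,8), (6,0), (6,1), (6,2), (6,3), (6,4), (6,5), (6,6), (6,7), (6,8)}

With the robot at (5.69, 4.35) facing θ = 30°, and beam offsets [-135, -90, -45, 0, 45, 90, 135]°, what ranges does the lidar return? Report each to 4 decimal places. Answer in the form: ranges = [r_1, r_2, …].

ranges = [3.4682, 0.6200, 0.3209, 0.3580, 0.6729, 0.7506, 0.7143]

beam 1: φ=-135°, α=255°
  cosα=-0.2588 sinα=-0.9659 | (5,4) | tMaxX 2.6660 tMaxY 0.3623 | tΔX 3.8637 tΔY 1.0353
    t=0.3623 [y] (5,3)
    t=1.3976 [y] (5,2)
    t=2.4329 [y] (5,1)
    t=2.6660 [x] (4,1)
    t=3.4682 [y] (4,0) — stop
  → r_1 = 3.4682
beam 2: φ=-90°, α=300°
  cosα=0.5000 sinα=-0.8660 | (5,4) | tMaxX 0.6200 tMaxY 0.4041 | tΔX 2.0000 tΔY 1.1547
    t=0.4041 [y] (5,3)
    t=0.6200 [x] (6,3) — stop
  → r_2 = 0.6200
beam 3: φ=-45°, α=345°
  cosα=0.9659 sinα=-0.2588 | (5,4) | tMaxX 0.3209 tMaxY 1.3523 | tΔX 1.0353 tΔY 3.8637
    t=0.3209 [x] (6,4) — stop
  → r_3 = 0.3209
beam 4: φ=0°, α=30°
  cosα=0.8660 sinα=0.5000 | (5,4) | tMaxX 0.3580 tMaxY 1.3000 | tΔX 1.1547 tΔY 2.0000
    t=0.3580 [x] (6,4) — stop
  → r_4 = 0.3580
beam 5: φ=45°, α=75°
  cosα=0.2588 sinα=0.9659 | (5,4) | tMaxX 1.1977 tMaxY 0.6729 | tΔX 3.8637 tΔY 1.0353
    t=0.6729 [y] (5,5) — stop
  → r_5 = 0.6729
beam 6: φ=90°, α=120°
  cosα=-0.5000 sinα=0.8660 | (5,4) | tMaxX 1.3800 tMaxY 0.7506 | tΔX 2.0000 tΔY 1.1547
    t=0.7506 [y] (5,5) — stop
  → r_6 = 0.7506
beam 7: φ=135°, α=165°
  cosα=-0.9659 sinα=0.2588 | (5,4) | tMaxX 0.7143 tMaxY 2.5114 | tΔX 1.0353 tΔY 3.8637
    t=0.7143 [x] (4,4) — stop
  → r_7 = 0.7143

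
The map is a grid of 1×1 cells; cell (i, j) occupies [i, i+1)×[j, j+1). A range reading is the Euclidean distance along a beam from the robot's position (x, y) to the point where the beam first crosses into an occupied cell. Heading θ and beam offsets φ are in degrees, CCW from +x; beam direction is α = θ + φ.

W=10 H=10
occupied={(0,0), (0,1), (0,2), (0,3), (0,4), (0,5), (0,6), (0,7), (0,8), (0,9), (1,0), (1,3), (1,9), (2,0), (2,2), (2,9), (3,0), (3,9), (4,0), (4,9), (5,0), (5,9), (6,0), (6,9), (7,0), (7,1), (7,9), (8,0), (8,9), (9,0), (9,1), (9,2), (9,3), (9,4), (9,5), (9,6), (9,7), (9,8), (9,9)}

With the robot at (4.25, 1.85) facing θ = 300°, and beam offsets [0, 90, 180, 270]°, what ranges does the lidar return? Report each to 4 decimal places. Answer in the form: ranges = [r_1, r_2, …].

beam 1: φ=0°, α=300°
  cosα=0.5000 sinα=-0.8660 | (4,1) | tMaxX 1.5000 tMaxY 0.9815 | tΔX 2.0000 tΔY 1.1547
    t=0.9815 [y] (4,0) — stop
  → r_1 = 0.9815
beam 2: φ=90°, α=30°
  cosα=0.8660 sinα=0.5000 | (4,1) | tMaxX 0.8660 tMaxY 0.3000 | tΔX 1.1547 tΔY 2.0000
    t=0.3000 [y] (4,2)
    t=0.8660 [x] (5,2)
    t=2.0207 [x] (6,2)
    t=2.3000 [y] (6,3)
    t=3.1754 [x] (7,3)
    t=4.3000 [y] (7,4)
    t=4.3301 [x] (8,4)
    t=5.4848 [x] (9,4) — stop
  → r_2 = 5.4848
beam 3: φ=180°, α=120°
  cosα=-0.5000 sinα=0.8660 | (4,1) | tMaxX 0.5000 tMaxY 0.1732 | tΔX 2.0000 tΔY 1.1547
    t=0.1732 [y] (4,2)
    t=0.5000 [x] (3,2)
    t=1.3279 [y] (3,3)
    t=2.4826 [y] (3,4)
    t=2.5000 [x] (2,4)
    t=3.6373 [y] (2,5)
    t=4.5000 [x] (1,5)
    t=4.7920 [y] (1,6)
    t=5.9467 [y] (1,7)
    t=6.5000 [x] (0,7) — stop
  → r_3 = 6.5000
beam 4: φ=270°, α=210°
  cosα=-0.8660 sinα=-0.5000 | (4,1) | tMaxX 0.2887 tMaxY 1.7000 | tΔX 1.1547 tΔY 2.0000
    t=0.2887 [x] (3,1)
    t=1.4434 [x] (2,1)
    t=1.7000 [y] (2,0) — stop
  → r_4 = 1.7000

ranges = [0.9815, 5.4848, 6.5000, 1.7000]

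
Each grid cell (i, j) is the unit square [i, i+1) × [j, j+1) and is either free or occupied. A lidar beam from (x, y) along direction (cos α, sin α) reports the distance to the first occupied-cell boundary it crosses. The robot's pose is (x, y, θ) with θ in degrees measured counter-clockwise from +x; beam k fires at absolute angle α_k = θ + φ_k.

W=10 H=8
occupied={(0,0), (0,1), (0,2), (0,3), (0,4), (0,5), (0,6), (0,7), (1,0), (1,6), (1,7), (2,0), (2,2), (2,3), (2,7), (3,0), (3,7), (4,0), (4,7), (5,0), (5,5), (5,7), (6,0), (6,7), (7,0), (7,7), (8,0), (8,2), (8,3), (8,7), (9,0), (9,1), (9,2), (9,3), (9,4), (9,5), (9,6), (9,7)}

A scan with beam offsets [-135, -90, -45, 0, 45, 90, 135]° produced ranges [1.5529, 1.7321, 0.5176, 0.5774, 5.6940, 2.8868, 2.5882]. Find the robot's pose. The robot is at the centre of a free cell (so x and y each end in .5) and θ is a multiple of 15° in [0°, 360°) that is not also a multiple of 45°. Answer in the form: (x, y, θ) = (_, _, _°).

Enumerate (i+0.5, j+0.5, θ) over the 42 free cells and 16 admissible headings. For each, cast all 7 beams and compare to the given ranges.
  (6.5, 2.5, 300°): beam 1 = 3.6235 ≠ 1.5529 ✗
  (4.5, 5.5, 300°): beam 1 = 2.5882 ≠ 1.5529 ✗
  (5.5, 4.5, 255°): beam 1 = 0.5774 ≠ 1.5529 ✗
  …
  (2.5, 4.5, 300°): r_1=1.5529, r_2=1.7321, r_3=0.5176, r_4=0.5774, r_5=5.6940, r_6=2.8868, r_7=2.5882 — all match ✓
No second candidate reproduces the full scan.

(x, y, θ) = (2.5, 4.5, 300°)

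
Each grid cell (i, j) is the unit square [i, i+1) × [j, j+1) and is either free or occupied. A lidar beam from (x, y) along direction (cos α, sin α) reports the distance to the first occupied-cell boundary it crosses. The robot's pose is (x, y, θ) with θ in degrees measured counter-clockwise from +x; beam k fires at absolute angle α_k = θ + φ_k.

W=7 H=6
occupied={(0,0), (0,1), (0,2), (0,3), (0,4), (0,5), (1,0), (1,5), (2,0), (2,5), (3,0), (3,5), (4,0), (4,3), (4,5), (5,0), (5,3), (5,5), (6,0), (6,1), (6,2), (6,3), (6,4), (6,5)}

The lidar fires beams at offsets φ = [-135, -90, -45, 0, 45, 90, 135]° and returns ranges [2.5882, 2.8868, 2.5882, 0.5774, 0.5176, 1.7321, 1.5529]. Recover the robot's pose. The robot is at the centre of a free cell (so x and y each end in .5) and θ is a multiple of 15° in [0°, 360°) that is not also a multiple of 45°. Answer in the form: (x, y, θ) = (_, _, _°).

Enumerate (i+0.5, j+0.5, θ) over the 18 free cells and 16 admissible headings. For each, cast all 7 beams and compare to the given ranges.
  (5.5, 1.5, 345°): beam 1 = 1.0000 ≠ 2.5882 ✗
  (5.5, 4.5, 300°): beam 1 = 1.9319 ≠ 2.5882 ✗
  (4.5, 2.5, 300°): beam 1 = 3.6235 ≠ 2.5882 ✗
  (3.5, 1.5, 75°): beam 1 = 0.5774 ≠ 2.5882 ✗
  …
  (3.5, 3.5, 330°): r_1=2.5882, r_2=2.8868, r_3=2.5882, r_4=0.5774, r_5=0.5176, r_6=1.7321, r_7=1.5529 — all match ✓
No second candidate reproduces the full scan.

(x, y, θ) = (3.5, 3.5, 330°)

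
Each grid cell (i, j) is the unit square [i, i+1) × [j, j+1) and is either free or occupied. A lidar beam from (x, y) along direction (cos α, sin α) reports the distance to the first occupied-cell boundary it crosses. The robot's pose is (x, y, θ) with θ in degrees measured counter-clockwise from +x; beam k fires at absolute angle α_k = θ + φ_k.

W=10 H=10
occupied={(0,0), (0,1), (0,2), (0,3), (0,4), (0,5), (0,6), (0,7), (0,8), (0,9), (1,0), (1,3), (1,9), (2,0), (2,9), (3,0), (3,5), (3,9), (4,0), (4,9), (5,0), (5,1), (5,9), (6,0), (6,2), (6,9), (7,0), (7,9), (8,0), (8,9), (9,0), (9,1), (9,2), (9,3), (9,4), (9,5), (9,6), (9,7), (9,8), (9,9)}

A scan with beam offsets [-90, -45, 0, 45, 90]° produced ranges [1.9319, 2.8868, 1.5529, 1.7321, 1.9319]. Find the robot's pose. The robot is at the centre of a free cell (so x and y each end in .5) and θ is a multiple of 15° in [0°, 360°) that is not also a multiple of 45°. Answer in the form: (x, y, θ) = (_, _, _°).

The pose lattice has 60·16 = 960 candidates. Test each by forward raycasting.
  (8.5, 7.5, 165°): beam 1 = 1.5529 ≠ 1.9319 ✗
  (1.5, 4.5, 345°): beam 1 = 0.5176 ≠ 1.9319 ✗
  (5.5, 6.5, 330°): beam 1 = 6.3509 ≠ 1.9319 ✗
  (1.5, 2.5, 30°): beam 1 = 1.7321 ≠ 1.9319 ✗
  …
  (3.5, 2.5, 255°): r_1=1.9319, r_2=2.8868, r_3=1.5529, r_4=1.7321, r_5=1.9319 — all match ✓
No second candidate reproduces the full scan.

(x, y, θ) = (3.5, 2.5, 255°)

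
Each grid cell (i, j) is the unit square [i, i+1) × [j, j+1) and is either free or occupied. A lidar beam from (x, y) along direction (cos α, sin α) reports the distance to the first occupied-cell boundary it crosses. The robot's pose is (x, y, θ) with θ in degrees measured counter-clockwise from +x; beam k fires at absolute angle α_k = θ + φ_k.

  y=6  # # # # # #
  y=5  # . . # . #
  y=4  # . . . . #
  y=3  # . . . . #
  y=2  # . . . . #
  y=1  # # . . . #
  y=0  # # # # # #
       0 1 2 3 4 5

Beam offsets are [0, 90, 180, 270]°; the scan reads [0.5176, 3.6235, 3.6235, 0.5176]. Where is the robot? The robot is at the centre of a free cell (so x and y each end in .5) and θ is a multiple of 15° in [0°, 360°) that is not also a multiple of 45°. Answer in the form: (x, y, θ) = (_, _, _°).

(x, y, θ) = (1.5, 2.5, 255°)

Enumerate (i+0.5, j+0.5, θ) over the 18 free cells and 16 admissible headings. For each, cast all 4 beams and compare to the given ranges.
  (4.5, 4.5, 75°): beam 1 = 1.5529 ≠ 0.5176 ✗
  (1.5, 2.5, 165°): beam 2 = 0.5176 ≠ 3.6235 ✗
  (4.5, 2.5, 30°): beam 1 = 0.5774 ≠ 0.5176 ✗
  …
  (1.5, 2.5, 255°): r_1=0.5176, r_2=3.6235, r_3=3.6235, r_4=0.5176 — all match ✓
No second candidate reproduces the full scan.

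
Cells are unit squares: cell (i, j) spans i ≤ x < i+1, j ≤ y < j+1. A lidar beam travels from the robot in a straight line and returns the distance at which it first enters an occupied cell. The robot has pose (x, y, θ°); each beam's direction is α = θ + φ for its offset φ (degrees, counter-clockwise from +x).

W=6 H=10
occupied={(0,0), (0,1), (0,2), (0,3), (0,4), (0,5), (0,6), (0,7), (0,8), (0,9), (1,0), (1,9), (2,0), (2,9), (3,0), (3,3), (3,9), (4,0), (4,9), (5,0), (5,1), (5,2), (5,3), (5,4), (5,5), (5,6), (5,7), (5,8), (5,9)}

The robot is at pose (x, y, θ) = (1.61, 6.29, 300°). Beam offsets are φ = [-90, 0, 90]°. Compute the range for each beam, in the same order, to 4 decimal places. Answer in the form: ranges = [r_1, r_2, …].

ranges = [0.7044, 2.7800, 3.9144]

beam 1: φ=-90°, α=210°
  direction (-0.8660, -0.5000); cell (1,6); t to first gridline: x 0.7044, y 0.5800 (then +1.1547 / +2.0000)
    (1,5) via y @ 0.5800
    (0,5) via x @ 0.7044  # hit
  → r_1 = 0.7044
beam 2: φ=0°, α=300°
  direction (0.5000, -0.8660); cell (1,6); t to first gridline: x 0.7800, y 0.3349 (then +2.0000 / +1.1547)
    (1,5) via y @ 0.3349
    (2,5) via x @ 0.7800
    (2,4) via y @ 1.4896
    (2,3) via y @ 2.6443
    (3,3) via x @ 2.7800  # hit
  → r_2 = 2.7800
beam 3: φ=90°, α=30°
  direction (0.8660, 0.5000); cell (1,6); t to first gridline: x 0.4503, y 1.4200 (then +1.1547 / +2.0000)
    (2,6) via x @ 0.4503
    (2,7) via y @ 1.4200
    (3,7) via x @ 1.6050
    (4,7) via x @ 2.7597
    (4,8) via y @ 3.4200
    (5,8) via x @ 3.9144  # hit
  → r_3 = 3.9144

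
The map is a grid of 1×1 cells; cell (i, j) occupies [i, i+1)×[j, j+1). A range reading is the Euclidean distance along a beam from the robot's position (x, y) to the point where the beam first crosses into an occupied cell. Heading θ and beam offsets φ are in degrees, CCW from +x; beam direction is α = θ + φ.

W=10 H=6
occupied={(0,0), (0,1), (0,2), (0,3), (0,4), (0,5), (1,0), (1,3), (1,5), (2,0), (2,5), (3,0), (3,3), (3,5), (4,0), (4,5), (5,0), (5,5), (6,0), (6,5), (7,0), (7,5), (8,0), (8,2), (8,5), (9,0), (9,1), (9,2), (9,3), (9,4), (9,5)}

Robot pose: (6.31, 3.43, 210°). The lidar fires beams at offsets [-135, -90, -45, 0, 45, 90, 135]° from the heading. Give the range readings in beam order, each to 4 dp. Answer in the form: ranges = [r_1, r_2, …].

beam 1: φ=-135°, α=75°
  d=(0.2588,0.9659)  start (6,3)  tX=2.6660 tY=0.5901  stride 1/|dx|=3.8637 1/|dy|=1.0353
    cross y-line → (6,4), t=0.5901
    cross y-line → (6,5), t=1.6254 (wall)
  → r_1 = 1.6254
beam 2: φ=-90°, α=120°
  d=(-0.5000,0.8660)  start (6,3)  tX=0.6200 tY=0.6582  stride 1/|dx|=2.0000 1/|dy|=1.1547
    cross x-line → (5,3), t=0.6200
    cross y-line → (5,4), t=0.6582
    cross y-line → (5,5), t=1.8129 (wall)
  → r_2 = 1.8129
beam 3: φ=-45°, α=165°
  d=(-0.9659,0.2588)  start (6,3)  tX=0.3209 tY=2.2023  stride 1/|dx|=1.0353 1/|dy|=3.8637
    cross x-line → (5,3), t=0.3209
    cross x-line → (4,3), t=1.3562
    cross y-line → (4,4), t=2.2023
    cross x-line → (3,4), t=2.3915
    cross x-line → (2,4), t=3.4268
    cross x-line → (1,4), t=4.4620
    cross x-line → (0,4), t=5.4973 (wall)
  → r_3 = 5.4973
beam 4: φ=0°, α=210°
  d=(-0.8660,-0.5000)  start (6,3)  tX=0.3580 tY=0.8600  stride 1/|dx|=1.1547 1/|dy|=2.0000
    cross x-line → (5,3), t=0.3580
    cross y-line → (5,2), t=0.8600
    cross x-line → (4,2), t=1.5127
    cross x-line → (3,2), t=2.6674
    cross y-line → (3,1), t=2.8600
    cross x-line → (2,1), t=3.8221
    cross y-line → (2,0), t=4.8600 (wall)
  → r_4 = 4.8600
beam 5: φ=45°, α=255°
  d=(-0.2588,-0.9659)  start (6,3)  tX=1.1977 tY=0.4452  stride 1/|dx|=3.8637 1/|dy|=1.0353
    cross y-line → (6,2), t=0.4452
    cross x-line → (5,2), t=1.1977
    cross y-line → (5,1), t=1.4804
    cross y-line → (5,0), t=2.5157 (wall)
  → r_5 = 2.5157
beam 6: φ=90°, α=300°
  d=(0.5000,-0.8660)  start (6,3)  tX=1.3800 tY=0.4965  stride 1/|dx|=2.0000 1/|dy|=1.1547
    cross y-line → (6,2), t=0.4965
    cross x-line → (7,2), t=1.3800
    cross y-line → (7,1), t=1.6512
    cross y-line → (7,0), t=2.8059 (wall)
  → r_6 = 2.8059
beam 7: φ=135°, α=345°
  d=(0.9659,-0.2588)  start (6,3)  tX=0.7143 tY=1.6614  stride 1/|dx|=1.0353 1/|dy|=3.8637
    cross x-line → (7,3), t=0.7143
    cross y-line → (7,2), t=1.6614
    cross x-line → (8,2), t=1.7496 (wall)
  → r_7 = 1.7496

ranges = [1.6254, 1.8129, 5.4973, 4.8600, 2.5157, 2.8059, 1.7496]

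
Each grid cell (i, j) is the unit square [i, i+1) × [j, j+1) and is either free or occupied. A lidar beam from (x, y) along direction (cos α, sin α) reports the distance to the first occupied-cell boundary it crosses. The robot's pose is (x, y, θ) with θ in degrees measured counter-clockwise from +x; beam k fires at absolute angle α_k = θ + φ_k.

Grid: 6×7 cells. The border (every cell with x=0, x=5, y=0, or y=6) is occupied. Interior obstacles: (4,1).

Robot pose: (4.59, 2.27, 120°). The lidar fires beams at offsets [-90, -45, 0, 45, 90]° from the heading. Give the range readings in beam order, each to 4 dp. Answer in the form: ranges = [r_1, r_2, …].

beam 1: φ=-90°, α=30°
  d=(0.8660,0.5000)  start (4,2)  tX=0.4734 tY=1.4600  stride 1/|dx|=1.1547 1/|dy|=2.0000
    cross x-line → (5,2), t=0.4734 (wall)
  → r_1 = 0.4734
beam 2: φ=-45°, α=75°
  d=(0.2588,0.9659)  start (4,2)  tX=1.5841 tY=0.7558  stride 1/|dx|=3.8637 1/|dy|=1.0353
    cross y-line → (4,3), t=0.7558
    cross x-line → (5,3), t=1.5841 (wall)
  → r_2 = 1.5841
beam 3: φ=0°, α=120°
  d=(-0.5000,0.8660)  start (4,2)  tX=1.1800 tY=0.8429  stride 1/|dx|=2.0000 1/|dy|=1.1547
    cross y-line → (4,3), t=0.8429
    cross x-line → (3,3), t=1.1800
    cross y-line → (3,4), t=1.9976
    cross y-line → (3,5), t=3.1523
    cross x-line → (2,5), t=3.1800
    cross y-line → (2,6), t=4.3070 (wall)
  → r_3 = 4.3070
beam 4: φ=45°, α=165°
  d=(-0.9659,0.2588)  start (4,2)  tX=0.6108 tY=2.8205  stride 1/|dx|=1.0353 1/|dy|=3.8637
    cross x-line → (3,2), t=0.6108
    cross x-line → (2,2), t=1.6461
    cross x-line → (1,2), t=2.6814
    cross y-line → (1,3), t=2.8205
    cross x-line → (0,3), t=3.7166 (wall)
  → r_4 = 3.7166
beam 5: φ=90°, α=210°
  d=(-0.8660,-0.5000)  start (4,2)  tX=0.6813 tY=0.5400  stride 1/|dx|=1.1547 1/|dy|=2.0000
    cross y-line → (4,1), t=0.5400 (wall)
  → r_5 = 0.5400

ranges = [0.4734, 1.5841, 4.3070, 3.7166, 0.5400]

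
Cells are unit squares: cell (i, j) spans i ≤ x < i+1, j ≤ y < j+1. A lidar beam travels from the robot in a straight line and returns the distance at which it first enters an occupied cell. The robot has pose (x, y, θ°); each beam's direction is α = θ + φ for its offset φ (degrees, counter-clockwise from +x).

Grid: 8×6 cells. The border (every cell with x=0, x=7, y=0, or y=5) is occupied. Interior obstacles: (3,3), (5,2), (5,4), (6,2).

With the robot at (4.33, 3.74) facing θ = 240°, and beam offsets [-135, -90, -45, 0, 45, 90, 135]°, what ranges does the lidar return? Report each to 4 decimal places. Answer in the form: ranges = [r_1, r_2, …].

ranges = [1.3044, 0.3811, 0.3416, 0.6600, 2.8367, 1.4800, 1.0046]

beam 1: φ=-135°, α=105°
  direction (-0.2588, 0.9659); cell (4,3); t to first gridline: x 1.2750, y 0.2692 (then +3.8637 / +1.0353)
    (4,4) via y @ 0.2692
    (3,4) via x @ 1.2750
    (3,5) via y @ 1.3044  # hit
  → r_1 = 1.3044
beam 2: φ=-90°, α=150°
  direction (-0.8660, 0.5000); cell (4,3); t to first gridline: x 0.3811, y 0.5200 (then +1.1547 / +2.0000)
    (3,3) via x @ 0.3811  # hit
  → r_2 = 0.3811
beam 3: φ=-45°, α=195°
  direction (-0.9659, -0.2588); cell (4,3); t to first gridline: x 0.3416, y 2.8591 (then +1.0353 / +3.8637)
    (3,3) via x @ 0.3416  # hit
  → r_3 = 0.3416
beam 4: φ=0°, α=240°
  direction (-0.5000, -0.8660); cell (4,3); t to first gridline: x 0.6600, y 0.8545 (then +2.0000 / +1.1547)
    (3,3) via x @ 0.6600  # hit
  → r_4 = 0.6600
beam 5: φ=45°, α=285°
  direction (0.2588, -0.9659); cell (4,3); t to first gridline: x 2.5887, y 0.7661 (then +3.8637 / +1.0353)
    (4,2) via y @ 0.7661
    (4,1) via y @ 1.8014
    (5,1) via x @ 2.5887
    (5,0) via y @ 2.8367  # hit
  → r_5 = 2.8367
beam 6: φ=90°, α=330°
  direction (0.8660, -0.5000); cell (4,3); t to first gridline: x 0.7736, y 1.4800 (then +1.1547 / +2.0000)
    (5,3) via x @ 0.7736
    (5,2) via y @ 1.4800  # hit
  → r_6 = 1.4800
beam 7: φ=135°, α=15°
  direction (0.9659, 0.2588); cell (4,3); t to first gridline: x 0.6936, y 1.0046 (then +1.0353 / +3.8637)
    (5,3) via x @ 0.6936
    (5,4) via y @ 1.0046  # hit
  → r_7 = 1.0046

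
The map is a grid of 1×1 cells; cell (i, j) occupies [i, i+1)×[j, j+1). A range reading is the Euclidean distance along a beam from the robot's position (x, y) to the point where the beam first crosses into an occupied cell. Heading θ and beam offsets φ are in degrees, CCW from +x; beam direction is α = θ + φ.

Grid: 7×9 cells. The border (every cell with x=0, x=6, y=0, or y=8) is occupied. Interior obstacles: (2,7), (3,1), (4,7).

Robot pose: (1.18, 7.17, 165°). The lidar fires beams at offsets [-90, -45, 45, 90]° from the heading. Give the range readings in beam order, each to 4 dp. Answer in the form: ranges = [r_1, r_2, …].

beam 1: φ=-90°, α=75°
  dir = (cos 75°, sin 75°) = (0.2588, 0.9659); from cell (1,7)
  next x-line at t=3.1682, next y-line at t=0.8593; Δt_x=3.8637, Δt_y=1.0353
    y: enter (1,8) at t=0.8593 ← occupied
  → r_1 = 0.8593
beam 2: φ=-45°, α=120°
  dir = (cos 120°, sin 120°) = (-0.5000, 0.8660); from cell (1,7)
  next x-line at t=0.3600, next y-line at t=0.9584; Δt_x=2.0000, Δt_y=1.1547
    x: enter (0,7) at t=0.3600 ← occupied
  → r_2 = 0.3600
beam 3: φ=45°, α=210°
  dir = (cos 210°, sin 210°) = (-0.8660, -0.5000); from cell (1,7)
  next x-line at t=0.2078, next y-line at t=0.3400; Δt_x=1.1547, Δt_y=2.0000
    x: enter (0,7) at t=0.2078 ← occupied
  → r_3 = 0.2078
beam 4: φ=90°, α=255°
  dir = (cos 255°, sin 255°) = (-0.2588, -0.9659); from cell (1,7)
  next x-line at t=0.6955, next y-line at t=0.1760; Δt_x=3.8637, Δt_y=1.0353
    y: enter (1,6) at t=0.1760
    x: enter (0,6) at t=0.6955 ← occupied
  → r_4 = 0.6955

ranges = [0.8593, 0.3600, 0.2078, 0.6955]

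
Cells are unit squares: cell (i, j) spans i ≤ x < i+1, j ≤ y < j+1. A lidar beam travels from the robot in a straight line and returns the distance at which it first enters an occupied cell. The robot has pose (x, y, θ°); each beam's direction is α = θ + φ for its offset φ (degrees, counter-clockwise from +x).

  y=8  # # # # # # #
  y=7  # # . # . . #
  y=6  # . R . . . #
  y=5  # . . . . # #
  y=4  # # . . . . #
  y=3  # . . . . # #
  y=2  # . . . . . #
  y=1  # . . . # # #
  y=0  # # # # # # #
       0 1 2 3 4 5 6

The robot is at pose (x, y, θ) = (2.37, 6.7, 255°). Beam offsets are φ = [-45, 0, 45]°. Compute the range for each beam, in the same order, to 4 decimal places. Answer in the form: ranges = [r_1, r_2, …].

beam 1: φ=-45°, α=210°
  direction (-0.8660, -0.5000); cell (2,6); t to first gridline: x 0.4272, y 1.4000 (then +1.1547 / +2.0000)
    (1,6) via x @ 0.4272
    (1,5) via y @ 1.4000
    (0,5) via x @ 1.5819  # hit
  → r_1 = 1.5819
beam 2: φ=0°, α=255°
  direction (-0.2588, -0.9659); cell (2,6); t to first gridline: x 1.4296, y 0.7247 (then +3.8637 / +1.0353)
    (2,5) via y @ 0.7247
    (1,5) via x @ 1.4296
    (1,4) via y @ 1.7600  # hit
  → r_2 = 1.7600
beam 3: φ=45°, α=300°
  direction (0.5000, -0.8660); cell (2,6); t to first gridline: x 1.2600, y 0.8083 (then +2.0000 / +1.1547)
    (2,5) via y @ 0.8083
    (3,5) via x @ 1.2600
    (3,4) via y @ 1.9630
    (3,3) via y @ 3.1177
    (4,3) via x @ 3.2600
    (4,2) via y @ 4.2724
    (5,2) via x @ 5.2600
    (5,1) via y @ 5.4271  # hit
  → r_3 = 5.4271

ranges = [1.5819, 1.7600, 5.4271]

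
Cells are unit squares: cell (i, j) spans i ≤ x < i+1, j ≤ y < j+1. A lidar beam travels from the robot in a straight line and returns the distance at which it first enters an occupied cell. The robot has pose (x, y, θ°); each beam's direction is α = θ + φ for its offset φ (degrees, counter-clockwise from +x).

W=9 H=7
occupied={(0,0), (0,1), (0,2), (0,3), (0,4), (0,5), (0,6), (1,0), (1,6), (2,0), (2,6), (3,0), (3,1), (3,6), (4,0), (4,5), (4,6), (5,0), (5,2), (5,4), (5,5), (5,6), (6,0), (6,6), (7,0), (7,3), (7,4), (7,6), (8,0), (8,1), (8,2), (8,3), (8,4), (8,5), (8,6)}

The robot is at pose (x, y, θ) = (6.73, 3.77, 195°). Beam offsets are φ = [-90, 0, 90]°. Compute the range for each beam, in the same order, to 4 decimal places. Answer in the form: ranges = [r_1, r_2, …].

beam 1: φ=-90°, α=105°
  d=(-0.2588,0.9659)  start (6,3)  tX=2.8205 tY=0.2381  stride 1/|dx|=3.8637 1/|dy|=1.0353
    cross y-line → (6,4), t=0.2381
    cross y-line → (6,5), t=1.2734
    cross y-line → (6,6), t=2.3087 (wall)
  → r_1 = 2.3087
beam 2: φ=0°, α=195°
  d=(-0.9659,-0.2588)  start (6,3)  tX=0.7558 tY=2.9751  stride 1/|dx|=1.0353 1/|dy|=3.8637
    cross x-line → (5,3), t=0.7558
    cross x-line → (4,3), t=1.7910
    cross x-line → (3,3), t=2.8263
    cross y-line → (3,2), t=2.9751
    cross x-line → (2,2), t=3.8616
    cross x-line → (1,2), t=4.8969
    cross x-line → (0,2), t=5.9321 (wall)
  → r_2 = 5.9321
beam 3: φ=90°, α=285°
  d=(0.2588,-0.9659)  start (6,3)  tX=1.0432 tY=0.7972  stride 1/|dx|=3.8637 1/|dy|=1.0353
    cross y-line → (6,2), t=0.7972
    cross x-line → (7,2), t=1.0432
    cross y-line → (7,1), t=1.8324
    cross y-line → (7,0), t=2.8677 (wall)
  → r_3 = 2.8677

ranges = [2.3087, 5.9321, 2.8677]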